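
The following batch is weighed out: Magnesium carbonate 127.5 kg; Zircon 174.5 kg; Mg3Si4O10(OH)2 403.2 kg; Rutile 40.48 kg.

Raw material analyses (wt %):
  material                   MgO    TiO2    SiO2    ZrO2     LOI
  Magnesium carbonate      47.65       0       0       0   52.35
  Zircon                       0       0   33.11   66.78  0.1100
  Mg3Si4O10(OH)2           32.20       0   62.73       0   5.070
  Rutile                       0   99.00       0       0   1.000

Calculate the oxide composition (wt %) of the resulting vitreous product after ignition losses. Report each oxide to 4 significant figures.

Mid-chain values appear (rounded to 4 significant digits) in the working. Exact precision is maintained through every step — every reported result undergoes a single rounding. Derived quantities (glass mass, ignition loss, the yield, four oxide percentages, totals) are rebuilt from the weighed amounts for 657.9 kg of glass at full float precision, as written in the problem or answer text.
Oxide-by-oxide delivered mass:
  MgO: 127.5·0.4765 + 403.2·0.3220 = 190.6 kg
  TiO2: 40.48·0.9900 = 40.08 kg
  SiO2: 174.5·0.3311 + 403.2·0.6273 = 310.7 kg
  ZrO2: 174.5·0.6678 = 116.5 kg
LOI: 127.5·0.5235 + 174.5·0.001100 + 403.2·0.05070 + 40.48·0.01000 = 87.79 kg
Net of LOI, the glass mass = 745.7 − 87.79 = 657.9 kg (= Σ oxide masses)
wt % = 100 × oxide mass / glass mass

Glass mass = 657.9 kg (batch 745.7 − LOI 87.79).
Composition: MgO 28.97%, TiO2 6.091%, SiO2 47.23%, ZrO2 17.71%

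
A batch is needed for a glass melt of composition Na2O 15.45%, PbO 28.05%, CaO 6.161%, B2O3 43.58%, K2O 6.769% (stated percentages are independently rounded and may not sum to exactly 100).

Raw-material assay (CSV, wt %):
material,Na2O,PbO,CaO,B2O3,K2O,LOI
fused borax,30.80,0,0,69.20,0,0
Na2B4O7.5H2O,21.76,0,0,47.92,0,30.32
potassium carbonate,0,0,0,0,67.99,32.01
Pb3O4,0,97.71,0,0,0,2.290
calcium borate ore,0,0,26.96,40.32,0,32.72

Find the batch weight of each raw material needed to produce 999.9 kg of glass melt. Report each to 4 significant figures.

Batch per 999.9 kg glass melt:
  fused borax: 249.1 kg
  Na2B4O7.5H2O: 357.3 kg
  potassium carbonate: 99.55 kg
  Pb3O4: 287.0 kg
  calcium borate ore: 228.5 kg
Total batch = 1221 kg; LOI loss = 221.5 kg; yield = 81.86%

All internal work maintains full precision throughout; intermediates are printed (rounded to four significant digits) when written out; exactly one rounding lands on every reported figure — derived quantities, which include the totals, net glass mass, yield, five oxide percentages, ignition loss, are carried at exact precision, as written in the problem or the answer, starting from the weights on 999.9 kg of glass.
Oxide-by-oxide targets in 999.9 kg glass melt:
  Na2O: 15.45% × 999.9 = 154.5 kg
  PbO: 28.05% × 999.9 = 280.5 kg
  CaO: 6.161% × 999.9 = 61.60 kg
  B2O3: 43.58% × 999.9 = 435.8 kg
  K2O: 6.769% × 999.9 = 67.68 kg
Mass-balance tally per oxide with the batch weights as given, relative to the basis at hand (sum by sum, the targets are met exact up to rounding of places):
  Na2O: 249.1·0.3080 + 357.3·0.2176 = 154.5 kg (target 154.5 kg)
  PbO: 287.0·0.9771 = 280.4 kg (target 280.5 kg)
  CaO: 228.5·0.2696 = 61.60 kg (target 61.60 kg)
  B2O3: 249.1·0.6920 + 357.3·0.4792 + 228.5·0.4032 = 435.7 kg (target 435.8 kg)
  K2O: 99.55·0.6799 = 67.68 kg (target 67.68 kg)
Glass-mass closure: whole batch net of LOI = 999.9 kg (per-oxide target masses sum to 1000 kg; the stated basis being 999.9 kg — gaps are rounding artifacts).
Batch grand total — Σ batch = 1221 kg; LOI removed, Σ of batch·LOI: 221.5 kg; yield, glass over the total, = 81.86%.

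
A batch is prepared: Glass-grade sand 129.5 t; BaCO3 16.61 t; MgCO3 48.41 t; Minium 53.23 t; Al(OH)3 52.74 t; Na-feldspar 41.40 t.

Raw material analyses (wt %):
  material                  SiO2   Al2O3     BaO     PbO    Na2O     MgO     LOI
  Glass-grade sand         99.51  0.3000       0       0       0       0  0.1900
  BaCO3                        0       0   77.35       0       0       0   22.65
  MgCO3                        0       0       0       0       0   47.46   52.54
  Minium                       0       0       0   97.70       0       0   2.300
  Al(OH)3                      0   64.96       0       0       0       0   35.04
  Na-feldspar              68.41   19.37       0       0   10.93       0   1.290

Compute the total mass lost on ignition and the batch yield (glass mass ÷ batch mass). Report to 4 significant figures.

The working math maintains full float precision in every operation. Intermediates are printed rounded off to 4 significant digits across the worked steps; a single rounding completes each reported result. Derived quantities are carried in exact precision (six oxide percentages, glass mass, the yield, ignition loss, the totals) starting from the weights on 292.2 t of glass as given in problem or answer.
Each material's LOI contribution:
  Glass-grade sand: 129.5 × 0.001900 = 0.2460 t
  BaCO3: 16.61 × 0.2265 = 3.762 t
  MgCO3: 48.41 × 0.5254 = 25.43 t
  Minium: 53.23 × 0.02300 = 1.224 t
  Al(OH)3: 52.74 × 0.3504 = 18.48 t
  Na-feldspar: 41.40 × 0.01290 = 0.5341 t
Total LOI = 49.68 t
Glass = batch − LOI = 341.9 − 49.68 = 292.2 t

LOI loss = 49.68 t; glass = 292.2 t; yield = 85.47%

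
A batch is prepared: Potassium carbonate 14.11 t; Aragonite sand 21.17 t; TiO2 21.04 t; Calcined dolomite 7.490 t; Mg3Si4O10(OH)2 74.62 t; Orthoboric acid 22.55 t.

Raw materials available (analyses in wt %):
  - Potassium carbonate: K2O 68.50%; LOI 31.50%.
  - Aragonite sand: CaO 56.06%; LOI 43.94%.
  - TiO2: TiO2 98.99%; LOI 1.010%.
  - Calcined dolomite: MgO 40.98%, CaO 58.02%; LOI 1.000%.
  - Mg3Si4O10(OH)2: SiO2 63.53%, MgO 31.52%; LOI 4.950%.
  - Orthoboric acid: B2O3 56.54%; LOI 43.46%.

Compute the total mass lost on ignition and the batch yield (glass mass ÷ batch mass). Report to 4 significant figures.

LOI loss = 27.53 t; glass = 133.5 t; yield = 82.90%

Working values are printed rounded to four significant figures at each printed step. The working math runs at full float precision from first step to last — each reported number is rounded once only — all derived quantities, including the totals, the yield, LOI, the six compositions, net glass mass, are computed from the weighed amounts per 133.5 t of glass in full precision exactly as printed in problem or answer.
Material-by-material LOI:
  Potassium carbonate: 14.11 × 0.3150 = 4.445 t
  Aragonite sand: 21.17 × 0.4394 = 9.302 t
  TiO2: 21.04 × 0.01010 = 0.2125 t
  Calcined dolomite: 7.490 × 0.01000 = 0.07490 t
  Mg3Si4O10(OH)2: 74.62 × 0.04950 = 3.694 t
  Orthoboric acid: 22.55 × 0.4346 = 9.800 t
Total LOI = 27.53 t
Glass = batch − LOI = 161.0 − 27.53 = 133.5 t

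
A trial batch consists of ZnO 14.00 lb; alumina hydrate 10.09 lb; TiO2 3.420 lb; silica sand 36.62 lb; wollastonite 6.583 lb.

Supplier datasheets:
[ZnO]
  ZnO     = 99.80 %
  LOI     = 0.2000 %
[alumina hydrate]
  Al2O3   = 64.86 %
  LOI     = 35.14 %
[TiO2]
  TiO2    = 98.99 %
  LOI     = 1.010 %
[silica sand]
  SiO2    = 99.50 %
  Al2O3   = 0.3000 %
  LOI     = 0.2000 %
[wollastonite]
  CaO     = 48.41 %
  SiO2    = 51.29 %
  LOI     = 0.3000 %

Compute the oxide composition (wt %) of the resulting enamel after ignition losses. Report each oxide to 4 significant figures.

Glass mass = 67.01 lb (batch 70.71 − LOI 3.701).
Composition: ZnO 20.85%, TiO2 5.052%, CaO 4.756%, SiO2 59.41%, Al2O3 9.930%

All arithmetic carries full precision throughout. Values along the way are shown rounded to four significant figures alongside each step — each reported value takes exactly one rounding. Derived quantities (the yield, net glass mass, the totals, the five compositions, ignition loss) are re-derived in exact precision from the batch weights for 67.01 lb of glass as set out in the question or the answer.
Delivered oxide masses:
  ZnO: 14.00·0.9980 = 13.97 lb
  TiO2: 3.420·0.9899 = 3.385 lb
  CaO: 6.583·0.4841 = 3.187 lb
  SiO2: 36.62·0.9950 + 6.583·0.5129 = 39.81 lb
  Al2O3: 10.09·0.6486 + 36.62·0.003000 = 6.654 lb
LOI: 14.00·0.002000 + 10.09·0.3514 + 3.420·0.01010 + 36.62·0.002000 + 6.583·0.003000 = 3.701 lb
Glass = total batch minus LOI = 70.71 − 3.701 = 67.01 lb (consistent with Σ oxide mass)
wt % = 100 × oxide mass / glass mass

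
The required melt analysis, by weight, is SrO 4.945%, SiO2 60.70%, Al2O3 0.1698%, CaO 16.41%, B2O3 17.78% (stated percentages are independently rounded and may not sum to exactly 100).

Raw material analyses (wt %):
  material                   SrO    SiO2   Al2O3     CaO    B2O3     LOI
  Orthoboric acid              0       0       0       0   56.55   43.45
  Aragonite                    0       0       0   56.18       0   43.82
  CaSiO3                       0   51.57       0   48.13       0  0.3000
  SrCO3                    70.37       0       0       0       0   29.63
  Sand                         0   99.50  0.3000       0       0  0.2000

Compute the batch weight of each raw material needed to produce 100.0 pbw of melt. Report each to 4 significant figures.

Mid-chain values appear (rounded to four significant digits) on the page — all internal work keeps full float precision in every operation. A single rounding yields every reported number; derived quantities (glass mass, totals, yield, five oxide percentages, ignition loss) are computed using the weight values per 100.0 pbw of glass in exact precision as given in the question or the answer.
Per-oxide target masses for 100.0 pbw melt:
  SrO: 4.945% × 100.0 = 4.945 pbw
  SiO2: 60.70% × 100.0 = 60.70 pbw
  Al2O3: 0.1698% × 100.0 = 0.1698 pbw
  CaO: 16.41% × 100.0 = 16.41 pbw
  B2O3: 17.78% × 100.0 = 17.78 pbw
A balance pass over the oxides, applying the batch weights above, under the basis named above (oxide sums agree with the targets net of answer rounding effects):
  SrO: 7.027·0.7037 = 4.945 pbw (target 4.945 pbw)
  SiO2: 8.499·0.5157 + 56.60·0.9950 = 60.70 pbw (target 60.70 pbw)
  Al2O3: 56.60·0.003000 = 0.1698 pbw (target 0.1698 pbw)
  CaO: 21.93·0.5618 + 8.499·0.4813 = 16.41 pbw (target 16.41 pbw)
  B2O3: 31.44·0.5655 = 17.78 pbw (target 17.78 pbw)
The glass-mass cross-check: total batch − LOI = 100.0 pbw (targets for the oxides total 100.0 pbw; versus the stated basis of 100.0 pbw — a pure rounding effect).
Whole-batch sum: Σ batch = 125.5 pbw; Σ batch·LOI gives LOI loss = 25.49 pbw; yield = glass ÷ total batch = 79.69%.

Batch per 100.0 pbw melt:
  Orthoboric acid: 31.44 pbw
  Aragonite: 21.93 pbw
  CaSiO3: 8.499 pbw
  SrCO3: 7.027 pbw
  Sand: 56.60 pbw
Total batch = 125.5 pbw; LOI loss = 25.49 pbw; yield = 79.69%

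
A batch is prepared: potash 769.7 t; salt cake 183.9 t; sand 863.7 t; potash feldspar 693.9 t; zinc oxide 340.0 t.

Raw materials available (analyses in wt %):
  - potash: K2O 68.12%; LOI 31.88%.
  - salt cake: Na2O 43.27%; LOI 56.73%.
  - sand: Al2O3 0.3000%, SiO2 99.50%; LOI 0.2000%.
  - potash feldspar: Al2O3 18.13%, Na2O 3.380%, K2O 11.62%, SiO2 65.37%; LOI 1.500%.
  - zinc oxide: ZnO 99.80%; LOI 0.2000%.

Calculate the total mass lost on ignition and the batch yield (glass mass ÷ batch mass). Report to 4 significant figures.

All internal work keeps exact precision throughout; the intermediate values are shown rounded to four significant digits; a single rounding finalizes each reported figure — the derived quantities are recomputed from the weighed amounts on 2489 t of glass at exact precision (five oxide percentages, net glass mass, totals, the yield, LOI), as quoted within the question or the answer.
Loss on ignition, line by line:
  potash: 769.7 × 0.3188 = 245.4 t
  salt cake: 183.9 × 0.5673 = 104.3 t
  sand: 863.7 × 0.002000 = 1.727 t
  potash feldspar: 693.9 × 0.01500 = 10.41 t
  zinc oxide: 340.0 × 0.002000 = 0.6800 t
Total LOI = 362.5 t
Glass = batch − LOI = 2851 − 362.5 = 2489 t

LOI loss = 362.5 t; glass = 2489 t; yield = 87.29%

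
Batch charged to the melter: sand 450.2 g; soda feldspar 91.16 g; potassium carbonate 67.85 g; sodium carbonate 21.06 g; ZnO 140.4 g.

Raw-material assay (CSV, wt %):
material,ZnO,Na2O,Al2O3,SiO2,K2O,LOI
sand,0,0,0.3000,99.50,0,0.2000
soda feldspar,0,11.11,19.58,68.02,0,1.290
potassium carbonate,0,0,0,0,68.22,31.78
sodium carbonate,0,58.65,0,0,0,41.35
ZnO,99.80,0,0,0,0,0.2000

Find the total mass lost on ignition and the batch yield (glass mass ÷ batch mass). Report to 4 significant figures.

In-progress results are printed, rounded to 4 significant digits, in the working; the working math runs at full float precision through every step. Each reported result includes exactly one rounding. All derived quantities are re-derived starting from the weights for 738.0 g of glass in full precision (totals, glass mass, yield, LOI, five oxide percentages), exactly as printed in question or answer.
Ignition loss by material:
  sand: 450.2 × 0.002000 = 0.9004 g
  soda feldspar: 91.16 × 0.01290 = 1.176 g
  potassium carbonate: 67.85 × 0.3178 = 21.56 g
  sodium carbonate: 21.06 × 0.4135 = 8.708 g
  ZnO: 140.4 × 0.002000 = 0.2808 g
Total LOI = 32.63 g
Glass = batch − LOI = 770.7 − 32.63 = 738.0 g

LOI loss = 32.63 g; glass = 738.0 g; yield = 95.77%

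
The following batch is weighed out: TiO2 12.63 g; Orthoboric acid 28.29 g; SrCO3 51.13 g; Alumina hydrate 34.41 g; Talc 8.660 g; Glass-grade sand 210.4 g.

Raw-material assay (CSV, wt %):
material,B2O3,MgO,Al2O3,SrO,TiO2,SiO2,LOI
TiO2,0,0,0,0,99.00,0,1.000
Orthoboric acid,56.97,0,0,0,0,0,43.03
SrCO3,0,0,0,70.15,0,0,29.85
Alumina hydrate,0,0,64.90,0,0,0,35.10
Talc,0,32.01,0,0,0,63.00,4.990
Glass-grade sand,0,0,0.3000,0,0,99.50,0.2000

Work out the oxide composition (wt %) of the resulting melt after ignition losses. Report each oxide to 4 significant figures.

Glass mass = 305.0 g (batch 345.5 − LOI 40.49).
Composition: B2O3 5.284%, MgO 0.9088%, Al2O3 7.528%, SrO 11.76%, TiO2 4.099%, SiO2 70.42%

Rounding to 4 significant digits applies to each working value as printed. The working math holds full precision all the way through — exactly one rounding lands on every reported number — derived quantities are carried using the weight values per 305.0 g of glass at full float precision (six oxide percentages, the yield, totals, ignition loss, net glass mass), as set out in either problem or answer.
What the batch supplies per oxide:
  B2O3: 28.29·0.5697 = 16.12 g
  MgO: 8.660·0.3201 = 2.772 g
  Al2O3: 34.41·0.6490 + 210.4·0.003000 = 22.96 g
  SrO: 51.13·0.7015 = 35.87 g
  TiO2: 12.63·0.9900 = 12.50 g
  SiO2: 8.660·0.6300 + 210.4·0.9950 = 214.8 g
LOI: 12.63·0.01000 + 28.29·0.4303 + 51.13·0.2985 + 34.41·0.3510 + 8.660·0.04990 + 210.4·0.002000 = 40.49 g
The glass mass, total less LOI, = 345.5 − 40.49 = 305.0 g (= Σ oxide masses)
each oxide over glass, ×100, is wt %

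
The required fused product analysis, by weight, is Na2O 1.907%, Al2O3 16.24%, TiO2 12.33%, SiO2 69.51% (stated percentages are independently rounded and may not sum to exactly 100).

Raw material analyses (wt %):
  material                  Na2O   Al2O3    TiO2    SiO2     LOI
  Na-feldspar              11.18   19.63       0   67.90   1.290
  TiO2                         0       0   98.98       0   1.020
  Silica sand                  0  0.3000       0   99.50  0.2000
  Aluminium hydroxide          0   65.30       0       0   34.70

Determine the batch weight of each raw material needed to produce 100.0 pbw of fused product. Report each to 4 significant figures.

Batch per 100.0 pbw fused product:
  Na-feldspar: 17.06 pbw
  TiO2: 12.46 pbw
  Silica sand: 58.22 pbw
  Aluminium hydroxide: 19.47 pbw
Total batch = 107.2 pbw; LOI loss = 7.220 pbw; yield = 93.27%

Working values are printed (rounded to 4 significant digits) within the worked lines — each numeric step runs at full precision from start to finish — exactly one rounding is applied to every reported number — all derived quantities (yield, ignition loss, four oxide percentages, net glass mass, the totals) are re-derived from the batch weights for 100.0 pbw of glass at exact precision exactly as printed in the question or the answer.
Per-oxide target masses for 100.0 pbw fused product:
  Na2O: 1.907% × 100.0 = 1.907 pbw
  Al2O3: 16.24% × 100.0 = 16.24 pbw
  TiO2: 12.33% × 100.0 = 12.33 pbw
  SiO2: 69.51% × 100.0 = 69.51 pbw
Per-oxide balance check per the reported batch figures, at the basis given (sum by sum, the targets are met exact up to rounding of places):
  Na2O: 17.06·0.1118 = 1.907 pbw (target 1.907 pbw)
  Al2O3: 17.06·0.1963 + 58.22·0.003000 + 19.47·0.6530 = 16.24 pbw (target 16.24 pbw)
  TiO2: 12.46·0.9898 = 12.33 pbw (target 12.33 pbw)
  SiO2: 17.06·0.6790 + 58.22·0.9950 = 69.51 pbw (target 69.51 pbw)
Auditing the glass mass value: total charge less LOI = 99.99 pbw (the Σ of target masses is 99.99 pbw; versus the stated basis of 100.0 pbw — any gap is answer rounding).
Summing the batch: Σ batch = 107.2 pbw; loss to ignition Σ batch·LOI = 7.220 pbw; as yield: glass ÷ batch → 93.27%.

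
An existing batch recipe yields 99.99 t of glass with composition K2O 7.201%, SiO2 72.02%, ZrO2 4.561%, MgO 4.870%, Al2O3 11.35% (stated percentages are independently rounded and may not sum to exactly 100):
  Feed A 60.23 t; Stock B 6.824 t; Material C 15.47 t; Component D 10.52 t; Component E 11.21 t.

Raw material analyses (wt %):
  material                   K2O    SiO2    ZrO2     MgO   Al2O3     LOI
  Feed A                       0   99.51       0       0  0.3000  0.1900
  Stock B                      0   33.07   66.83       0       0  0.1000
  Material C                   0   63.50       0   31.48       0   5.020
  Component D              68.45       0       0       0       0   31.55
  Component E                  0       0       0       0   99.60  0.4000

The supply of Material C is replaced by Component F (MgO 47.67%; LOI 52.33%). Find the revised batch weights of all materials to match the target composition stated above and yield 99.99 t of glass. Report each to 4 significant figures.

Revised batch per 99.99 t glass:
  Feed A: 70.10 t
  Stock B: 6.824 t
  Component F: 10.22 t
  Component D: 10.52 t
  Component E: 11.18 t
Total batch = 108.8 t; LOI loss = 8.852 t

Each numeric step runs at full float precision throughout. The intermediate values are displayed rounded off to 4 significant figures between the steps. Every reported figure carries a single rounding; the derived quantities, including the totals, the yield, ignition loss, net glass mass, the five compositions, are computed from the batch weights for 99.99 t of glass at full precision, as quoted within the problem or answer text.
Target masses of each oxide per 99.99 t glass:
  K2O: 7.201% × 99.99 = 7.200 t
  SiO2: 72.02% × 99.99 = 72.01 t
  ZrO2: 4.561% × 99.99 = 4.561 t
  MgO: 4.870% × 99.99 = 4.870 t
  Al2O3: 11.35% × 99.99 = 11.35 t
Sums-versus-targets review working from each reported weight, against the basis in use (sums match the target masses up to rounding of the answer):
  K2O: 10.52·0.6845 = 7.201 t (target 7.200 t)
  SiO2: 70.10·0.9951 + 6.824·0.3307 = 72.01 t (target 72.01 t)
  ZrO2: 6.824·0.6683 = 4.560 t (target 4.561 t)
  MgO: 10.22·0.4767 = 4.872 t (target 4.870 t)
  Al2O3: 70.10·0.003000 + 11.18·0.9960 = 11.35 t (target 11.35 t)
Consistency of the glass mass: total batch − LOI = 99.99 t (targets for the oxides total 99.99 t; the stated basis being 99.99 t — rounding explains the deltas).
Batch grand total — Σ batch = 108.8 t; LOI removed, Σ of batch·LOI: 8.852 t; yield = glass ÷ total batch = 91.87%.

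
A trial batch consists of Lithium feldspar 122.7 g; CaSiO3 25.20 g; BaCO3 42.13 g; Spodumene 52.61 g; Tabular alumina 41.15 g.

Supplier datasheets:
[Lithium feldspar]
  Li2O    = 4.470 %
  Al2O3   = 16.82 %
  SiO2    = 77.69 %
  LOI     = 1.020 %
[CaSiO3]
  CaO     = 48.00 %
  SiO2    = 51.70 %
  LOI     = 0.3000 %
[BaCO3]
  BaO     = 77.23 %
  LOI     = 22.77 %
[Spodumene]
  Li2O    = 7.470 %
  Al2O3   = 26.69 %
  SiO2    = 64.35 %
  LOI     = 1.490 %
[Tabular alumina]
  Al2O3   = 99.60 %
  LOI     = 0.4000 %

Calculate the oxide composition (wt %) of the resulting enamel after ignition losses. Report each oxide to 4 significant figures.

Every computation keeps exact precision at all times — rounding to four significant figures governs each mid-chain value as shown; exactly one rounding is applied to every reported number. Derived quantities (glass mass, the yield, ignition loss, the totals, five oxide percentages) are re-derived in exact precision using the weight values per 271.9 g of glass, precisely as stated by the problem or the answer.
Mass of each oxide from the mix:
  Li2O: 122.7·0.04470 + 52.61·0.07470 = 9.415 g
  BaO: 42.13·0.7723 = 32.54 g
  CaO: 25.20·0.4800 = 12.10 g
  Al2O3: 122.7·0.1682 + 52.61·0.2669 + 41.15·0.9960 = 75.67 g
  SiO2: 122.7·0.7769 + 25.20·0.5170 + 52.61·0.6435 = 142.2 g
LOI: 122.7·0.01020 + 25.20·0.003000 + 42.13·0.2277 + 52.61·0.01490 + 41.15·0.004000 = 11.87 g
The glass mass, total less LOI, = 283.8 − 11.87 = 271.9 g (= the summed oxide contributions)
wt %: oxide over glass, times 100

Glass mass = 271.9 g (batch 283.8 − LOI 11.87).
Composition: Li2O 3.462%, BaO 11.97%, CaO 4.448%, Al2O3 27.83%, SiO2 52.30%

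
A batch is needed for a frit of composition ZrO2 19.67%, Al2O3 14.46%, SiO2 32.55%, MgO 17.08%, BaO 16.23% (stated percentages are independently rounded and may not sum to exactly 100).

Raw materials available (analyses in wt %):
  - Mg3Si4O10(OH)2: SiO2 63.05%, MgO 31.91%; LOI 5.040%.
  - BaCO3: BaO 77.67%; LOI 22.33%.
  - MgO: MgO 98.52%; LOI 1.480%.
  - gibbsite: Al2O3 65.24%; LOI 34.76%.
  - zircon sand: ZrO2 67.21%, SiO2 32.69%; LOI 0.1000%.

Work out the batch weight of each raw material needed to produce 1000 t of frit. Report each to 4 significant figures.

The intermediate values appear (rounded to 4 significant figures) within the worked lines — each numeric step runs at full precision through the solve. Every reported number undergoes a single rounding — all derived quantities, which include net glass mass, five oxide percentages, totals, ignition loss, yield, are carried at full float precision, exactly as printed in the problem or answer text, using the weight values on 1000 t of glass.
Oxide mass targets, per 1000 t frit:
  ZrO2: 19.67% × 1000 = 196.7 t
  Al2O3: 14.46% × 1000 = 144.6 t
  SiO2: 32.55% × 1000 = 325.5 t
  MgO: 17.08% × 1000 = 170.8 t
  BaO: 16.23% × 1000 = 162.3 t
A balance pass over the oxides, given the weights on record, against the basis in use (oxide sums agree with the targets once rounding is allowed for):
  ZrO2: 292.7·0.6721 = 196.7 t (target 196.7 t)
  Al2O3: 221.6·0.6524 = 144.6 t (target 144.6 t)
  SiO2: 364.5·0.6305 + 292.7·0.3269 = 325.5 t (target 325.5 t)
  MgO: 364.5·0.3191 + 55.30·0.9852 = 170.8 t (target 170.8 t)
  BaO: 209.0·0.7767 = 162.3 t (target 162.3 t)
Glass-mass bookkeeping: net batch after ignition = 999.9 t (the targets, summed, come to 999.9 t; the stated basis being 1000 t — differing by rounding only).
Total batch = Σ batch = 1143 t; LOI removed, Σ of batch·LOI: 143.2 t; glass ÷ batch gives a yield of 87.47%.

Batch per 1000 t frit:
  Mg3Si4O10(OH)2: 364.5 t
  BaCO3: 209.0 t
  MgO: 55.30 t
  gibbsite: 221.6 t
  zircon sand: 292.7 t
Total batch = 1143 t; LOI loss = 143.2 t; yield = 87.47%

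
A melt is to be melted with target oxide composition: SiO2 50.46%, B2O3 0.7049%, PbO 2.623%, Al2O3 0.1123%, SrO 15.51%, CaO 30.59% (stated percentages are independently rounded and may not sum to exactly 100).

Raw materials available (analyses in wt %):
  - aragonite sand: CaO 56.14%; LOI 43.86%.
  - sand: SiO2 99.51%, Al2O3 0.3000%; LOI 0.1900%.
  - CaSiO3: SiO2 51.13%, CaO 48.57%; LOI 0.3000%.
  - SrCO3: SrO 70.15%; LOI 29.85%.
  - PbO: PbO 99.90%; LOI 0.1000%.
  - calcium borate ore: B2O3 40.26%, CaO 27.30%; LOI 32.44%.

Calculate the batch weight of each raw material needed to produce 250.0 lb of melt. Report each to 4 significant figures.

Batch per 250.0 lb melt:
  aragonite sand: 78.21 lb
  sand: 93.58 lb
  CaSiO3: 64.59 lb
  SrCO3: 55.27 lb
  PbO: 6.564 lb
  calcium borate ore: 4.377 lb
Total batch = 302.6 lb; LOI loss = 52.60 lb; yield = 82.62%

Values along the way are shown (rounded to four significant digits) when written out — the whole derivation keeps full float precision all the way through — each reported value sees exactly one rounding — derived quantities, which include ignition loss, the six compositions, the totals, glass mass, yield, are recomputed at full precision, exactly as printed in the question or the answer, using the weight values for 250.0 lb of glass.
Target oxide masses per 250.0 lb melt:
  SiO2: 50.46% × 250.0 = 126.2 lb
  B2O3: 0.7049% × 250.0 = 1.762 lb
  PbO: 2.623% × 250.0 = 6.558 lb
  Al2O3: 0.1123% × 250.0 = 0.2808 lb
  SrO: 15.51% × 250.0 = 38.78 lb
  CaO: 30.59% × 250.0 = 76.47 lb
Checking each oxide sum given the weights on record, at the basis given (summed amounts equal target values up to rounding of the answer):
  SiO2: 93.58·0.9951 + 64.59·0.5113 = 126.1 lb (target 126.2 lb)
  B2O3: 4.377·0.4026 = 1.762 lb (target 1.762 lb)
  PbO: 6.564·0.9990 = 6.557 lb (target 6.558 lb)
  Al2O3: 93.58·0.003000 = 0.2807 lb (target 0.2808 lb)
  SrO: 55.27·0.7015 = 38.77 lb (target 38.78 lb)
  CaO: 78.21·0.5614 + 64.59·0.4857 + 4.377·0.2730 = 76.47 lb (target 76.47 lb)
Glass-mass sanity pass: total charge less LOI = 250.0 lb (per-oxide target masses sum to 250.0 lb; the stated basis being 250.0 lb — rounding explains the deltas).
Whole-batch sum: Σ batch = 302.6 lb; LOI removed, Σ of batch·LOI: 52.60 lb; as yield: glass ÷ batch → 82.62%.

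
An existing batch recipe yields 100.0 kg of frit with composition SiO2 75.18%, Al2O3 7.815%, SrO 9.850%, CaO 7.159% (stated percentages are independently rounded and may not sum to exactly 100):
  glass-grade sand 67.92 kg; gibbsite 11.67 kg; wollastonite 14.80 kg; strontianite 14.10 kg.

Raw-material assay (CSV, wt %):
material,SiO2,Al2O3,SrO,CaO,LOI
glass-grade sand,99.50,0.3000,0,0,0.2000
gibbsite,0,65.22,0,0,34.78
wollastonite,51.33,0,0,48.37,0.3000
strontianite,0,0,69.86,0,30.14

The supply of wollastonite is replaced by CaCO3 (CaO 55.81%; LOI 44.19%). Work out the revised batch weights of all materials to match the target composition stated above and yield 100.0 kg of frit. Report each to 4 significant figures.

Mid-chain values are printed (rounded to four significant figures) within the worked lines; exact precision is carried at each step; each reported value is rounded once only — the derived quantities (four oxide percentages, the totals, ignition loss, glass mass, yield) are recomputed starting from the weights per 100.0 kg of glass in full precision exactly as printed in the question or the answer.
The oxide mass targets at 100.0 kg frit:
  SiO2: 75.18% × 100.0 = 75.18 kg
  Al2O3: 7.815% × 100.0 = 7.815 kg
  SrO: 9.850% × 100.0 = 9.850 kg
  CaO: 7.159% × 100.0 = 7.159 kg
A balance pass over the oxides, from the weights as reported, relative to the basis at hand (delivered sums recover each target up to rounding of the answer):
  SiO2: 75.56·0.9950 = 75.18 kg (target 75.18 kg)
  Al2O3: 75.56·0.003000 + 11.63·0.6522 = 7.812 kg (target 7.815 kg)
  SrO: 14.10·0.6986 = 9.850 kg (target 9.850 kg)
  CaO: 12.83·0.5581 = 7.160 kg (target 7.159 kg)
Glass mass check: Σ batch − LOI loss = 100.0 kg (the targets, summed, come to 100.0 kg; stated basis 100.0 kg — gaps are rounding artifacts).
Batch total: Σ batch = 114.1 kg; LOI removed, Σ of batch·LOI: 14.12 kg; glass ÷ batch gives a yield of 87.63%.

Revised batch per 100.0 kg frit:
  glass-grade sand: 75.56 kg
  gibbsite: 11.63 kg
  CaCO3: 12.83 kg
  strontianite: 14.10 kg
Total batch = 114.1 kg; LOI loss = 14.12 kg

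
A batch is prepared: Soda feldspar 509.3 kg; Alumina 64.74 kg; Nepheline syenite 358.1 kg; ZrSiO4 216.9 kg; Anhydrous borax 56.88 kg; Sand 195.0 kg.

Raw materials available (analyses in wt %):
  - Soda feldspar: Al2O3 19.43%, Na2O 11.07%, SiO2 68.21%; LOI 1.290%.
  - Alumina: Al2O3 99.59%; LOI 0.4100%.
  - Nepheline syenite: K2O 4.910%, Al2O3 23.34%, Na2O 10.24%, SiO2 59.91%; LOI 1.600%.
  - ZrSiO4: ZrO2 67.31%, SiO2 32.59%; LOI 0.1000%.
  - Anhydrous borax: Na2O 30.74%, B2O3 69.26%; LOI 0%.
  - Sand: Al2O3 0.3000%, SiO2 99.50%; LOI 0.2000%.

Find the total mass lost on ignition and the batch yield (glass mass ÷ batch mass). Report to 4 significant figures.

All internal work keeps exact precision at every stage. Working values are displayed, with 4-significant-figure rounding, in the printout; each reported result is rounded exactly once; the derived quantities (yield, the totals, the six compositions, LOI, net glass mass) are rebuilt from the batch weights per 1388 kg of glass at full float precision as quoted within the question or the answer.
LOI of each material in turn:
  Soda feldspar: 509.3 × 0.01290 = 6.570 kg
  Alumina: 64.74 × 0.004100 = 0.2654 kg
  Nepheline syenite: 358.1 × 0.01600 = 5.730 kg
  ZrSiO4: 216.9 × 0.001000 = 0.2169 kg
  Anhydrous borax: 56.88 × 0 = 0 kg
  Sand: 195.0 × 0.002000 = 0.3900 kg
Total LOI = 13.17 kg
Glass = batch − LOI = 1401 − 13.17 = 1388 kg

LOI loss = 13.17 kg; glass = 1388 kg; yield = 99.06%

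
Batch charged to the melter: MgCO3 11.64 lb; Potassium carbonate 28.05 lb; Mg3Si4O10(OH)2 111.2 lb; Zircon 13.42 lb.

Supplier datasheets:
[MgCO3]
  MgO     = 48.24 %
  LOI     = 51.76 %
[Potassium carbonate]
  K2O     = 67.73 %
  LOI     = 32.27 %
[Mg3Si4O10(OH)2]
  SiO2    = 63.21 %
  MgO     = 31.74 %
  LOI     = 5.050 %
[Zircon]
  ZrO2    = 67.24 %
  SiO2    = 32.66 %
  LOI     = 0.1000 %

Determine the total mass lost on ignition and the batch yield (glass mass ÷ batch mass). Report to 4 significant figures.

LOI loss = 20.71 lb; glass = 143.6 lb; yield = 87.40%

All internal work keeps full precision through the solve; in-progress results are shown (rounded to four significant digits) when written out — every reported number undergoes a single rounding. Derived quantities, including glass mass, the four compositions, ignition loss, the yield, the totals, are recomputed from the batch weights at 143.6 lb of glass in full precision as written in the problem or the answer.
Per-material ignition loss:
  MgCO3: 11.64 × 0.5176 = 6.025 lb
  Potassium carbonate: 28.05 × 0.3227 = 9.052 lb
  Mg3Si4O10(OH)2: 111.2 × 0.05050 = 5.616 lb
  Zircon: 13.42 × 0.001000 = 0.01342 lb
Total LOI = 20.71 lb
Glass = batch − LOI = 164.3 − 20.71 = 143.6 lb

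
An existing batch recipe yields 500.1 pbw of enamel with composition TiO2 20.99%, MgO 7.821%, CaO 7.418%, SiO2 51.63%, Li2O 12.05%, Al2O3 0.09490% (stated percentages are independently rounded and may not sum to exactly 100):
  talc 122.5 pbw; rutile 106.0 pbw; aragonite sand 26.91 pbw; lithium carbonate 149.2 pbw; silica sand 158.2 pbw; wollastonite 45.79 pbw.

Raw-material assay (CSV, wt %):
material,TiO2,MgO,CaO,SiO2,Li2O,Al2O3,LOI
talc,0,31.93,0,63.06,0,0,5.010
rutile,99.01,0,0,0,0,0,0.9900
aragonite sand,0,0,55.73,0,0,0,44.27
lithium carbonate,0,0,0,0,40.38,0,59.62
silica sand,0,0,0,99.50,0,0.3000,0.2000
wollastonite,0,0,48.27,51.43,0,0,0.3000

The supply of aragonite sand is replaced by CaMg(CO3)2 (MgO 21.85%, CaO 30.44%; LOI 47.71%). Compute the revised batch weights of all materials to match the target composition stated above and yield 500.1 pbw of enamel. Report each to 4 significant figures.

Every computation carries full float precision throughout; working values are displayed rounded off to 4 significant figures as written — each reported value is rounded once only. The derived quantities, which include totals, LOI, yield, six oxide percentages, glass mass, are computed at exact precision, as given in problem or answer, from the batch weights for 500.1 pbw of glass.
Oxide mass targets, per 500.1 pbw enamel:
  TiO2: 20.99% × 500.1 = 105.0 pbw
  MgO: 7.821% × 500.1 = 39.11 pbw
  CaO: 7.418% × 500.1 = 37.10 pbw
  SiO2: 51.63% × 500.1 = 258.2 pbw
  Li2O: 12.05% × 500.1 = 60.26 pbw
  Al2O3: 0.09490% × 500.1 = 0.4746 pbw
Mass-balance tally per oxide applying the batch weights above, versus the basis set out (delivered sums recover each target within answer rounding):
  TiO2: 106.0·0.9901 = 105.0 pbw (target 105.0 pbw)
  MgO: 108.0·0.3193 + 21.14·0.2185 = 39.10 pbw (target 39.11 pbw)
  CaO: 21.14·0.3044 + 63.52·0.4827 = 37.10 pbw (target 37.10 pbw)
  SiO2: 108.0·0.6306 + 158.2·0.9950 + 63.52·0.5143 = 258.2 pbw (target 258.2 pbw)
  Li2O: 149.2·0.4038 = 60.25 pbw (target 60.26 pbw)
  Al2O3: 158.2·0.003000 = 0.4746 pbw (target 0.4746 pbw)
Mass balance on the glass: the batch minus its LOI: 500.1 pbw (targets for the oxides total 500.1 pbw; against the stated basis, 500.1 pbw — gaps are rounding artifacts).
Adding the batch up: Σ batch = 606.1 pbw; loss to ignition Σ batch·LOI = 106.0 pbw; yield: glass divided by total = 82.51%.

Revised batch per 500.1 pbw enamel:
  talc: 108.0 pbw
  rutile: 106.0 pbw
  CaMg(CO3)2: 21.14 pbw
  lithium carbonate: 149.2 pbw
  silica sand: 158.2 pbw
  wollastonite: 63.52 pbw
Total batch = 606.1 pbw; LOI loss = 106.0 pbw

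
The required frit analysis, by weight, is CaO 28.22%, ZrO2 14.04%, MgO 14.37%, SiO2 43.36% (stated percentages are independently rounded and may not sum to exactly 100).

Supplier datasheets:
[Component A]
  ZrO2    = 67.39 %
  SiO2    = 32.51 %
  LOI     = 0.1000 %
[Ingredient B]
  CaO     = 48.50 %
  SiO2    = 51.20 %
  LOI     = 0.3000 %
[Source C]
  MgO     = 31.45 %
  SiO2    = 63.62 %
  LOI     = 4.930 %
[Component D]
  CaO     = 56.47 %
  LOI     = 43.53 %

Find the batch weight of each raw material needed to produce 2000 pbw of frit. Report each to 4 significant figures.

Batch per 2000 pbw frit:
  Component A: 416.7 pbw
  Ingredient B: 293.7 pbw
  Source C: 913.8 pbw
  Component D: 747.2 pbw
Total batch = 2371 pbw; LOI loss = 371.6 pbw; yield = 84.33%

Working values are displayed rounded to four significant digits when written out — all arithmetic carries exact precision end to end — every reported figure is rounded once only; the derived quantities (glass mass, LOI, the yield, totals, the four compositions) are recomputed in full precision from the batch weights per 2000 pbw of glass, exactly as printed in either problem or answer.
Target oxide masses per 2000 pbw frit:
  CaO: 28.22% × 2000 = 564.4 pbw
  ZrO2: 14.04% × 2000 = 280.8 pbw
  MgO: 14.37% × 2000 = 287.4 pbw
  SiO2: 43.36% × 2000 = 867.2 pbw
Mass-balance tally per oxide using the reported weights, per the basis as stated (oxide sums agree with the targets within answer rounding):
  CaO: 293.7·0.4850 + 747.2·0.5647 = 564.4 pbw (target 564.4 pbw)
  ZrO2: 416.7·0.6739 = 280.8 pbw (target 280.8 pbw)
  MgO: 913.8·0.3145 = 287.4 pbw (target 287.4 pbw)
  SiO2: 416.7·0.3251 + 293.7·0.5120 + 913.8·0.6362 = 867.2 pbw (target 867.2 pbw)
Glass-mass bookkeeping: total charge less LOI = 2000 pbw (per-oxide target masses sum to 2000 pbw; versus the stated basis of 2000 pbw — a pure rounding effect).
Summing the batch: Σ batch = 2371 pbw; LOI loss = Σ batch·LOI = 371.6 pbw; glass ÷ batch gives a yield of 84.33%.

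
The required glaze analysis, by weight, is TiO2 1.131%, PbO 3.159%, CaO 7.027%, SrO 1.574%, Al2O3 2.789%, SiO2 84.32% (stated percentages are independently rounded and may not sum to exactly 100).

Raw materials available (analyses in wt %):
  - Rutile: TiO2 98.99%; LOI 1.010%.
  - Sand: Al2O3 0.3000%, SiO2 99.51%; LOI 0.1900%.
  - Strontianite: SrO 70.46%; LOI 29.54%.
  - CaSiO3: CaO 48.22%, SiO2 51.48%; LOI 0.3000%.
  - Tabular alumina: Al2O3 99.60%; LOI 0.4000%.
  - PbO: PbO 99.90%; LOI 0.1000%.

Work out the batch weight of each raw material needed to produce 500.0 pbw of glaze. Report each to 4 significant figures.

Full float precision is carried in all steps; values along the way appear with 4-significant-digit rounding at each printed step. Every reported value is rounded only once — all derived quantities are rebuilt using the weight values on 500.0 pbw of glass in exact precision (yield, totals, ignition loss, six oxide percentages, glass mass) as quoted within problem or answer.
Per-oxide target masses for 500.0 pbw glaze:
  TiO2: 1.131% × 500.0 = 5.655 pbw
  PbO: 3.159% × 500.0 = 15.80 pbw
  CaO: 7.027% × 500.0 = 35.14 pbw
  SrO: 1.574% × 500.0 = 7.870 pbw
  Al2O3: 2.789% × 500.0 = 13.94 pbw
  SiO2: 84.32% × 500.0 = 421.6 pbw
Balance tally, oxide-wise, applying the batch weights above, for the quoted basis mass (each sum matches its target mass inside rounding margins):
  TiO2: 5.713·0.9899 = 5.655 pbw (target 5.655 pbw)
  PbO: 15.81·0.9990 = 15.79 pbw (target 15.80 pbw)
  CaO: 72.86·0.4822 = 35.13 pbw (target 35.14 pbw)
  SrO: 11.17·0.7046 = 7.870 pbw (target 7.870 pbw)
  Al2O3: 386.0·0.003000 + 12.84·0.9960 = 13.95 pbw (target 13.94 pbw)
  SiO2: 386.0·0.9951 + 72.86·0.5148 = 421.6 pbw (target 421.6 pbw)
Glass-mass sanity pass: Σ batch − LOI loss = 500.0 pbw (oxide target masses add up to 500.0 pbw; against the stated basis, 500.0 pbw — gaps are rounding artifacts).
Adding the batch up: Σ batch = 504.4 pbw; loss to ignition Σ batch·LOI = 4.376 pbw; yield = glass ÷ total batch = 99.13%.

Batch per 500.0 pbw glaze:
  Rutile: 5.713 pbw
  Sand: 386.0 pbw
  Strontianite: 11.17 pbw
  CaSiO3: 72.86 pbw
  Tabular alumina: 12.84 pbw
  PbO: 15.81 pbw
Total batch = 504.4 pbw; LOI loss = 4.376 pbw; yield = 99.13%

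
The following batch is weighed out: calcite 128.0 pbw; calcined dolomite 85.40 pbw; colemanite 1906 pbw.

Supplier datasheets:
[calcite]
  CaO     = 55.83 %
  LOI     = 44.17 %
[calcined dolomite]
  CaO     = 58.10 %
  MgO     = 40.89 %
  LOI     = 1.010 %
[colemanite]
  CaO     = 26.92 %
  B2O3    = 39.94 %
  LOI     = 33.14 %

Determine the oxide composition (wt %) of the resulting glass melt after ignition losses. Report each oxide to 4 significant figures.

Glass mass = 1430 pbw (batch 2119 − LOI 689.0).
Composition: CaO 44.34%, MgO 2.441%, B2O3 53.22%

Rounding to four significant figures applies to every in-between result as displayed; all arithmetic holds full float precision at every stage. Every reported result takes exactly one rounding — derived quantities, which include ignition loss, totals, yield, three oxide percentages, glass mass, are carried at full precision, exactly as shown in problem or answer, from the batch weights at 1430 pbw of glass.
What the batch supplies per oxide:
  CaO: 128.0·0.5583 + 85.40·0.5810 + 1906·0.2692 = 634.2 pbw
  MgO: 85.40·0.4089 = 34.92 pbw
  B2O3: 1906·0.3994 = 761.3 pbw
LOI: 128.0·0.4417 + 85.40·0.01010 + 1906·0.3314 = 689.0 pbw
Resulting glass, batch − LOI: 2119 − 689.0 = 1430 pbw (= Σ oxide masses)
each wt % is 100 × oxide ÷ glass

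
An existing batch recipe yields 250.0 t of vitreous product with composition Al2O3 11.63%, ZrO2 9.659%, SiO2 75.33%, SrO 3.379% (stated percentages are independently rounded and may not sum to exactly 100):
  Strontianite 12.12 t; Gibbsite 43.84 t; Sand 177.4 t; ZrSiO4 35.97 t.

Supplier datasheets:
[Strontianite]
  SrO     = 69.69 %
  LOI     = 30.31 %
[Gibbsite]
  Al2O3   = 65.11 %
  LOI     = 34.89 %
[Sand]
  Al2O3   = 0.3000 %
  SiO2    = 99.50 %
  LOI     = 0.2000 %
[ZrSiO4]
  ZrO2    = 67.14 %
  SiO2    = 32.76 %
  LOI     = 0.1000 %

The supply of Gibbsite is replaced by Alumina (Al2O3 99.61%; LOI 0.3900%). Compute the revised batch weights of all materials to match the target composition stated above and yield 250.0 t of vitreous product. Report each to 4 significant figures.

The working math keeps full precision through the solve; working values appear rounded to 4 significant figures between the steps; a single rounding completes each reported value — all derived quantities (ignition loss, the totals, yield, net glass mass, four oxide percentages) are carried at exact precision using the weight values for 250.0 t of glass, precisely as stated by the question or the answer.
Oxide-by-oxide targets in 250.0 t vitreous product:
  Al2O3: 11.63% × 250.0 = 29.08 t
  ZrO2: 9.659% × 250.0 = 24.15 t
  SiO2: 75.33% × 250.0 = 188.3 t
  SrO: 3.379% × 250.0 = 8.448 t
Sums-versus-targets review per the reported batch figures, under the basis named above (every target is met by its sum up to rounding of the answer):
  Al2O3: 28.65·0.9961 + 177.4·0.003000 = 29.07 t (target 29.08 t)
  ZrO2: 35.97·0.6714 = 24.15 t (target 24.15 t)
  SiO2: 177.4·0.9950 + 35.97·0.3276 = 188.3 t (target 188.3 t)
  SrO: 12.12·0.6969 = 8.446 t (target 8.448 t)
Auditing the glass mass value: batch Σ − ignition loss = 250.0 t (summing oxide targets gives 250.0 t; basis as stated: 250.0 t — gaps are rounding artifacts).
Summing the batch: Σ batch = 254.1 t; LOI loss = Σ batch·LOI = 4.176 t; the yield ratio, glass ÷ batch: 98.36%.

Revised batch per 250.0 t vitreous product:
  Strontianite: 12.12 t
  Alumina: 28.65 t
  Sand: 177.4 t
  ZrSiO4: 35.97 t
Total batch = 254.1 t; LOI loss = 4.176 t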